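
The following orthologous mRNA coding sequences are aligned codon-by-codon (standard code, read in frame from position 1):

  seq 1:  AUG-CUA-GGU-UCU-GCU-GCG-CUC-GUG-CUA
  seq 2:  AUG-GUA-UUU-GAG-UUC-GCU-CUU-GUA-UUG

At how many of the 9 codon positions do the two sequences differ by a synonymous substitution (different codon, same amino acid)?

Codon 1: AUG Met / AUG Met — identical.
Codon 2: CUA Leu / GUA Val — nonsynonymous.
Codon 3: GGU Gly / UUU Phe — nonsynonymous.
Codon 4: UCU Ser / GAG Glu — nonsynonymous.
Codon 5: GCU Ala / UUC Phe — nonsynonymous.
Codon 6: GCG Ala / GCU Ala — synonymous.
Codon 7: CUC Leu / CUU Leu — synonymous.
Codon 8: GUG Val / GUA Val — synonymous.
Codon 9: CUA Leu / UUG Leu — synonymous.
Synonymous differences: 4.

4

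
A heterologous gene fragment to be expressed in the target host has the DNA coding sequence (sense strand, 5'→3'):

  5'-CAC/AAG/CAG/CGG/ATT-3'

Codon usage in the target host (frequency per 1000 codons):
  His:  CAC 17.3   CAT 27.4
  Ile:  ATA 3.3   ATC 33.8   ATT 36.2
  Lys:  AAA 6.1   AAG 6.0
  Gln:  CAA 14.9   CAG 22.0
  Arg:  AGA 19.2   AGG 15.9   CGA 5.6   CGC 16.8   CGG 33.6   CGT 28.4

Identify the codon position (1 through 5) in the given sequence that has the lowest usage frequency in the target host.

2

Codon 1 CAC (His): 17.3 per 1000.
Codon 2 AAG (Lys): 6.0 per 1000.
Codon 3 CAG (Gln): 22.0 per 1000.
Codon 4 CGG (Arg): 33.6 per 1000.
Codon 5 ATT (Ile): 36.2 per 1000.
Lowest frequency is 6.0 at codon 2.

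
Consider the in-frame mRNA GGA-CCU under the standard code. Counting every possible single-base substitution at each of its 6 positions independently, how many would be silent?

6

Codon 1 (GGA, Gly): 3 synonymous substitutions.
Codon 2 (CCU, Pro): 3 synonymous substitutions.
Total: 3 + 3 = 6.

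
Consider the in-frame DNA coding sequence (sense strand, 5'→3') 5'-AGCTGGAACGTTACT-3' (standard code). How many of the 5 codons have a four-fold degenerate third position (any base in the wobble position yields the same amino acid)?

Codon 1 AGC (Ser): third position 2-fold.
Codon 2 TGG (Trp): third position 1-fold.
Codon 3 AAC (Asn): third position 2-fold.
Codon 4 GTT (Val): third position 4-fold.
Codon 5 ACT (Thr): third position 4-fold.
Four-fold degenerate third positions: 2.

2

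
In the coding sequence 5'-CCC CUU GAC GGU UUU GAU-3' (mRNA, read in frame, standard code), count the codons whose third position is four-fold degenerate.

Codon 1 CCC (Pro): third position 4-fold.
Codon 2 CUU (Leu): third position 4-fold.
Codon 3 GAC (Asp): third position 2-fold.
Codon 4 GGU (Gly): third position 4-fold.
Codon 5 UUU (Phe): third position 2-fold.
Codon 6 GAU (Asp): third position 2-fold.
Four-fold degenerate third positions: 3.

3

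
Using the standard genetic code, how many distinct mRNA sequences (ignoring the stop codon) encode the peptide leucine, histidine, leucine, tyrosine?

Leu: 6 codons.
His: 2 codons.
Leu: 6 codons.
Tyr: 2 codons.
6 × 2 × 6 × 2 = 144.

144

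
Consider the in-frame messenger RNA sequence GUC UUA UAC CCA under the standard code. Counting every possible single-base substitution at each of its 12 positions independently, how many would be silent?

Codon 1 (GUC, Val): 3 synonymous substitutions.
Codon 2 (UUA, Leu): 2 synonymous substitutions.
Codon 3 (UAC, Tyr): 1 synonymous substitution.
Codon 4 (CCA, Pro): 3 synonymous substitutions.
Total: 3 + 2 + 1 + 3 = 9.

9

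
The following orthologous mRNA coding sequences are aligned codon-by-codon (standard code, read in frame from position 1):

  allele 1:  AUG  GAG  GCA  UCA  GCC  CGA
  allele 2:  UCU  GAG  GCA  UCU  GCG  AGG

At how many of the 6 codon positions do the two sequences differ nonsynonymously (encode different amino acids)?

1

Codon 1: AUG Met / UCU Ser — nonsynonymous.
Codon 2: GAG Glu / GAG Glu — identical.
Codon 3: GCA Ala / GCA Ala — identical.
Codon 4: UCA Ser / UCU Ser — synonymous.
Codon 5: GCC Ala / GCG Ala — synonymous.
Codon 6: CGA Arg / AGG Arg — synonymous.
Nonsynonymous differences: 1.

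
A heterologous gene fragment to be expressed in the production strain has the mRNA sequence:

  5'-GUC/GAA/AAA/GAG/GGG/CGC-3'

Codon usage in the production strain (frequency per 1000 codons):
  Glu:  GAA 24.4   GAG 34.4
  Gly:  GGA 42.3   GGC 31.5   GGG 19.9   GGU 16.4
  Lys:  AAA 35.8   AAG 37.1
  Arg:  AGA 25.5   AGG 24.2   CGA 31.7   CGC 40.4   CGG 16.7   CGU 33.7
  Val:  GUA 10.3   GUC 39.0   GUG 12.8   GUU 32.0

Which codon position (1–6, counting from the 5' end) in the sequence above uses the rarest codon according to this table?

5

Codon 1 GUC (Val): 39.0 per 1000.
Codon 2 GAA (Glu): 24.4 per 1000.
Codon 3 AAA (Lys): 35.8 per 1000.
Codon 4 GAG (Glu): 34.4 per 1000.
Codon 5 GGG (Gly): 19.9 per 1000.
Codon 6 CGC (Arg): 40.4 per 1000.
Lowest frequency is 19.9 at codon 5.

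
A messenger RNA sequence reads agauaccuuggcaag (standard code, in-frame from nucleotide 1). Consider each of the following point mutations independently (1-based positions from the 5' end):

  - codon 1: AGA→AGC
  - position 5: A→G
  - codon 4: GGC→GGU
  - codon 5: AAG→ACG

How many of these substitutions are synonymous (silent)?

1

Codon 1: AGA (Arg) → AGC (Ser) — missense.
Codon 2: UAC (Tyr) → UGC (Cys) — missense.
Codon 4: GGC (Gly) → GGU (Gly) — synonymous.
Codon 5: AAG (Lys) → ACG (Thr) — missense.
Synonymous: 1 of 4.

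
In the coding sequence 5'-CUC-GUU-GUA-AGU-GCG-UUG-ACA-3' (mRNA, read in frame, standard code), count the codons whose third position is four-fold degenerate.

5

Codon 1 CUC (Leu): third position 4-fold.
Codon 2 GUU (Val): third position 4-fold.
Codon 3 GUA (Val): third position 4-fold.
Codon 4 AGU (Ser): third position 2-fold.
Codon 5 GCG (Ala): third position 4-fold.
Codon 6 UUG (Leu): third position 2-fold.
Codon 7 ACA (Thr): third position 4-fold.
Four-fold degenerate third positions: 5.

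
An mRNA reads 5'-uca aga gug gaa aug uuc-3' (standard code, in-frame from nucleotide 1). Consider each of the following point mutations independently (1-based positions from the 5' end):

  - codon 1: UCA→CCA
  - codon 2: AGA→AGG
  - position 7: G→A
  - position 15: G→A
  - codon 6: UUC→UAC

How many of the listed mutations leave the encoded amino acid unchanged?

Codon 1: UCA (Ser) → CCA (Pro) — missense.
Codon 2: AGA (Arg) → AGG (Arg) — synonymous.
Codon 3: GUG (Val) → AUG (Met) — missense.
Codon 5: AUG (Met) → AUA (Ile) — missense.
Codon 6: UUC (Phe) → UAC (Tyr) — missense.
Synonymous: 1 of 5.

1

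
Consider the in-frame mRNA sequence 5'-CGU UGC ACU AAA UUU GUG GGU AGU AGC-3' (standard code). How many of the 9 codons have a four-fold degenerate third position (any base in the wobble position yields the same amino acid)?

4

Codon 1 CGU (Arg): third position 4-fold.
Codon 2 UGC (Cys): third position 2-fold.
Codon 3 ACU (Thr): third position 4-fold.
Codon 4 AAA (Lys): third position 2-fold.
Codon 5 UUU (Phe): third position 2-fold.
Codon 6 GUG (Val): third position 4-fold.
Codon 7 GGU (Gly): third position 4-fold.
Codon 8 AGU (Ser): third position 2-fold.
Codon 9 AGC (Ser): third position 2-fold.
Four-fold degenerate third positions: 4.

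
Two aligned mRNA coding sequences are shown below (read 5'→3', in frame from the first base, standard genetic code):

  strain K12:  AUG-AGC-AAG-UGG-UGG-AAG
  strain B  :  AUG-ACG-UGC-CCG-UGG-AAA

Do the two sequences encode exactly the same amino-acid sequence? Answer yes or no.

no

Codon 1: AUG Met / AUG Met — identical.
Codon 2: AGC Ser / ACG Thr — nonsynonymous.
Codon 3: AAG Lys / UGC Cys — nonsynonymous.
Codon 4: UGG Trp / CCG Pro — nonsynonymous.
Codon 5: UGG Trp / UGG Trp — identical.
Codon 6: AAG Lys / AAA Lys — synonymous.
Nonsynonymous differences: 3 → different protein.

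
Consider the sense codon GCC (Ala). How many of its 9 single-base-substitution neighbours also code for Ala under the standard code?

Position 1: none → 0 synonymous.
Position 2: none → 0 synonymous.
Position 3: GCU, GCA, GCG → 3 synonymous.
Total: 0 + 0 + 3 = 3.

3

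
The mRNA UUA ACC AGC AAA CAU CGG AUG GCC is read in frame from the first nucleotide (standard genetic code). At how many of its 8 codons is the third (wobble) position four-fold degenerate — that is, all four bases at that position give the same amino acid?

Codon 1 UUA (Leu): third position 2-fold.
Codon 2 ACC (Thr): third position 4-fold.
Codon 3 AGC (Ser): third position 2-fold.
Codon 4 AAA (Lys): third position 2-fold.
Codon 5 CAU (His): third position 2-fold.
Codon 6 CGG (Arg): third position 4-fold.
Codon 7 AUG (Met): third position 1-fold.
Codon 8 GCC (Ala): third position 4-fold.
Four-fold degenerate third positions: 3.

3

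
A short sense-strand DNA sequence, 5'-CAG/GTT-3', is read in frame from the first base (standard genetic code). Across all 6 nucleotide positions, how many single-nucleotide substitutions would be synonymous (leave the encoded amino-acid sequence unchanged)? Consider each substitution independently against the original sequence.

4

Codon 1 (CAG, Gln): 1 synonymous substitution.
Codon 2 (GTT, Val): 3 synonymous substitutions.
Total: 1 + 3 = 4.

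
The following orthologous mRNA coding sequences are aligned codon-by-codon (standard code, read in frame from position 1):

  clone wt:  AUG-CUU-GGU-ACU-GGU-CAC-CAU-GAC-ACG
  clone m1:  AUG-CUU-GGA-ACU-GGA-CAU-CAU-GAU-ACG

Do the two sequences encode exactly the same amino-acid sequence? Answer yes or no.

yes

Codon 1: AUG Met / AUG Met — identical.
Codon 2: CUU Leu / CUU Leu — identical.
Codon 3: GGU Gly / GGA Gly — synonymous.
Codon 4: ACU Thr / ACU Thr — identical.
Codon 5: GGU Gly / GGA Gly — synonymous.
Codon 6: CAC His / CAU His — synonymous.
Codon 7: CAU His / CAU His — identical.
Codon 8: GAC Asp / GAU Asp — synonymous.
Codon 9: ACG Thr / ACG Thr — identical.
Nonsynonymous differences: 0 → same protein.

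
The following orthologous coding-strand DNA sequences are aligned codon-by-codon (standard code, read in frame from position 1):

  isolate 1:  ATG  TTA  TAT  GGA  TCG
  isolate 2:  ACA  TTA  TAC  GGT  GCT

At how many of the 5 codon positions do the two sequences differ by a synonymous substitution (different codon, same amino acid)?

Codon 1: ATG Met / ACA Thr — nonsynonymous.
Codon 2: TTA Leu / TTA Leu — identical.
Codon 3: TAT Tyr / TAC Tyr — synonymous.
Codon 4: GGA Gly / GGT Gly — synonymous.
Codon 5: TCG Ser / GCT Ala — nonsynonymous.
Synonymous differences: 2.

2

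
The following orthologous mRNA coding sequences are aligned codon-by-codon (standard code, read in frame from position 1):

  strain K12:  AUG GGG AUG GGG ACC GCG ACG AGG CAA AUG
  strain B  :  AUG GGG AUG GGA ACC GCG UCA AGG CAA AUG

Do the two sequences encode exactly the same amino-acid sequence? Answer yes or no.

Codon 1: AUG Met / AUG Met — identical.
Codon 2: GGG Gly / GGG Gly — identical.
Codon 3: AUG Met / AUG Met — identical.
Codon 4: GGG Gly / GGA Gly — synonymous.
Codon 5: ACC Thr / ACC Thr — identical.
Codon 6: GCG Ala / GCG Ala — identical.
Codon 7: ACG Thr / UCA Ser — nonsynonymous.
Codon 8: AGG Arg / AGG Arg — identical.
Codon 9: CAA Gln / CAA Gln — identical.
Codon 10: AUG Met / AUG Met — identical.
Nonsynonymous differences: 1 → different protein.

no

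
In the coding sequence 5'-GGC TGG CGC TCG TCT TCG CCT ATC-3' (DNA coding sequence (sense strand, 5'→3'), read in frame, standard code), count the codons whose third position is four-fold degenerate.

Codon 1 GGC (Gly): third position 4-fold.
Codon 2 TGG (Trp): third position 1-fold.
Codon 3 CGC (Arg): third position 4-fold.
Codon 4 TCG (Ser): third position 4-fold.
Codon 5 TCT (Ser): third position 4-fold.
Codon 6 TCG (Ser): third position 4-fold.
Codon 7 CCT (Pro): third position 4-fold.
Codon 8 ATC (Ile): third position 3-fold.
Four-fold degenerate third positions: 6.

6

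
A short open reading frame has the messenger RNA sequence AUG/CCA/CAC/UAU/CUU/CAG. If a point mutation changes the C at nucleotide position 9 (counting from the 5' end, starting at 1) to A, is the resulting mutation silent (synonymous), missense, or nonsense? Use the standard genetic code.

missense

Position 9 falls in codon 3: CAC → His.
After the substitution the codon is CAA → Gln.
His ≠ Gln, so this is a missense mutation.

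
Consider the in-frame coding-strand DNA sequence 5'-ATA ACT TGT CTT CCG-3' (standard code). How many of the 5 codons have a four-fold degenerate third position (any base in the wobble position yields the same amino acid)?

Codon 1 ATA (Ile): third position 3-fold.
Codon 2 ACT (Thr): third position 4-fold.
Codon 3 TGT (Cys): third position 2-fold.
Codon 4 CTT (Leu): third position 4-fold.
Codon 5 CCG (Pro): third position 4-fold.
Four-fold degenerate third positions: 3.

3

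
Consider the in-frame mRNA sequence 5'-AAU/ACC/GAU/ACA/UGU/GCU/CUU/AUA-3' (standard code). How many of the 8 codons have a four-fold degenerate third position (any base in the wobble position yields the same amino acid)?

Codon 1 AAU (Asn): third position 2-fold.
Codon 2 ACC (Thr): third position 4-fold.
Codon 3 GAU (Asp): third position 2-fold.
Codon 4 ACA (Thr): third position 4-fold.
Codon 5 UGU (Cys): third position 2-fold.
Codon 6 GCU (Ala): third position 4-fold.
Codon 7 CUU (Leu): third position 4-fold.
Codon 8 AUA (Ile): third position 3-fold.
Four-fold degenerate third positions: 4.

4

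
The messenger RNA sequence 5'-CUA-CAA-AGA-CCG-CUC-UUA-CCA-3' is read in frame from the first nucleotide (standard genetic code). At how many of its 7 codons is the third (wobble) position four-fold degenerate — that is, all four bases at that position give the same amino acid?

4

Codon 1 CUA (Leu): third position 4-fold.
Codon 2 CAA (Gln): third position 2-fold.
Codon 3 AGA (Arg): third position 2-fold.
Codon 4 CCG (Pro): third position 4-fold.
Codon 5 CUC (Leu): third position 4-fold.
Codon 6 UUA (Leu): third position 2-fold.
Codon 7 CCA (Pro): third position 4-fold.
Four-fold degenerate third positions: 4.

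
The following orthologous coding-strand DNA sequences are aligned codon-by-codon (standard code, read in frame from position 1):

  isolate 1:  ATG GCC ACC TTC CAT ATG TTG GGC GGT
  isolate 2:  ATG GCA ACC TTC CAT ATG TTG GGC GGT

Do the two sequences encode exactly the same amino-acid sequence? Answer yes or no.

yes

Codon 1: ATG Met / ATG Met — identical.
Codon 2: GCC Ala / GCA Ala — synonymous.
Codon 3: ACC Thr / ACC Thr — identical.
Codon 4: TTC Phe / TTC Phe — identical.
Codon 5: CAT His / CAT His — identical.
Codon 6: ATG Met / ATG Met — identical.
Codon 7: TTG Leu / TTG Leu — identical.
Codon 8: GGC Gly / GGC Gly — identical.
Codon 9: GGT Gly / GGT Gly — identical.
Nonsynonymous differences: 0 → same protein.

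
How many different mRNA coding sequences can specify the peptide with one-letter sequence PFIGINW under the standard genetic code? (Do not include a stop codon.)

576

Pro: 4 codons.
Phe: 2 codons.
Ile: 3 codons.
Gly: 4 codons.
Ile: 3 codons.
Asn: 2 codons.
Trp: 1 codon.
4 × 2 × 3 × 4 × 3 × 2 × 1 = 576.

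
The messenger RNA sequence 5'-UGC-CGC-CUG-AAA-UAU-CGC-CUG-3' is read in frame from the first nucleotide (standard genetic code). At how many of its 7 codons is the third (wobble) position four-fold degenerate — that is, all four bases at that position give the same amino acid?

4

Codon 1 UGC (Cys): third position 2-fold.
Codon 2 CGC (Arg): third position 4-fold.
Codon 3 CUG (Leu): third position 4-fold.
Codon 4 AAA (Lys): third position 2-fold.
Codon 5 UAU (Tyr): third position 2-fold.
Codon 6 CGC (Arg): third position 4-fold.
Codon 7 CUG (Leu): third position 4-fold.
Four-fold degenerate third positions: 4.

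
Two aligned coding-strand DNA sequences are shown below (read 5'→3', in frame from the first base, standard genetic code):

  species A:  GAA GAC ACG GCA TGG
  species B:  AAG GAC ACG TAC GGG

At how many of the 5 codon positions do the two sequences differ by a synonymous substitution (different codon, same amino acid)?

0

Codon 1: GAA Glu / AAG Lys — nonsynonymous.
Codon 2: GAC Asp / GAC Asp — identical.
Codon 3: ACG Thr / ACG Thr — identical.
Codon 4: GCA Ala / TAC Tyr — nonsynonymous.
Codon 5: TGG Trp / GGG Gly — nonsynonymous.
Synonymous differences: 0.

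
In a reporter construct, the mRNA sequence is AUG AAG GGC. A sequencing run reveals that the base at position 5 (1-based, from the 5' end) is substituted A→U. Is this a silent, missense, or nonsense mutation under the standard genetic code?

Position 5 falls in codon 2: AAG → Lys.
After the substitution the codon is AUG → Met.
Lys ≠ Met, so this is a missense mutation.

missense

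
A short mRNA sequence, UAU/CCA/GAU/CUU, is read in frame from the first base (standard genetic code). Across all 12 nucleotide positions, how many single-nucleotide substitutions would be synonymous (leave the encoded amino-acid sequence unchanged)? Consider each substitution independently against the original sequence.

8

Codon 1 (UAU, Tyr): 1 synonymous substitution.
Codon 2 (CCA, Pro): 3 synonymous substitutions.
Codon 3 (GAU, Asp): 1 synonymous substitution.
Codon 4 (CUU, Leu): 3 synonymous substitutions.
Total: 1 + 3 + 1 + 3 = 8.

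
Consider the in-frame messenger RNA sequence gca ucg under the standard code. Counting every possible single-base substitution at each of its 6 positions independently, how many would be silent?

6

Codon 1 (GCA, Ala): 3 synonymous substitutions.
Codon 2 (UCG, Ser): 3 synonymous substitutions.
Total: 3 + 3 = 6.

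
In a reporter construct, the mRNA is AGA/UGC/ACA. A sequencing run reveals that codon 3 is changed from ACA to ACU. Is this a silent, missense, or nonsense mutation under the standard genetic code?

Position 9 falls in codon 3: ACA → Thr.
After the substitution the codon is ACU → Thr.
Both encode Thr, so the change is synonymous.

silent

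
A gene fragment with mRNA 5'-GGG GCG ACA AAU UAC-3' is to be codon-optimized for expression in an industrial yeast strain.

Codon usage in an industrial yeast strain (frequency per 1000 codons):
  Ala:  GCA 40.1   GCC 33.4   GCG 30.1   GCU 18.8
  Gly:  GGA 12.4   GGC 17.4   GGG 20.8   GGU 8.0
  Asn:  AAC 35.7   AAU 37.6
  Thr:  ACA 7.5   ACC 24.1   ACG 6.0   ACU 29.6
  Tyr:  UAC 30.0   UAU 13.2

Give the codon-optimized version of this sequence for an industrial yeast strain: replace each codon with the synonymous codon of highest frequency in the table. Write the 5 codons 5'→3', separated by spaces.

Codon 1 (Gly): best is GGG at 20.8.
Codon 2 (Ala): best is GCA at 40.1.
Codon 3 (Thr): best is ACU at 29.6.
Codon 4 (Asn): best is AAU at 37.6.
Codon 5 (Tyr): best is UAC at 30.0.

GGG GCA ACU AAU UAC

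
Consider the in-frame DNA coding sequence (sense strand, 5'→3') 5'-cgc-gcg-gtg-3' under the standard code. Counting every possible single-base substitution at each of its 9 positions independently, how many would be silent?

Codon 1 (CGC, Arg): 3 synonymous substitutions.
Codon 2 (GCG, Ala): 3 synonymous substitutions.
Codon 3 (GTG, Val): 3 synonymous substitutions.
Total: 3 + 3 + 3 = 9.

9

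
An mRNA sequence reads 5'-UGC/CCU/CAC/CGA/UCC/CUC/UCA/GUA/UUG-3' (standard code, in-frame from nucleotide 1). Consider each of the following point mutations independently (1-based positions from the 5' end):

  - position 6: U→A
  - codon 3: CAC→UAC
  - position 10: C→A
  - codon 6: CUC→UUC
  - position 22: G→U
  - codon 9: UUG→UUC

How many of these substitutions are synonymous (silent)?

Codon 2: CCU (Pro) → CCA (Pro) — synonymous.
Codon 3: CAC (His) → UAC (Tyr) — missense.
Codon 4: CGA (Arg) → AGA (Arg) — synonymous.
Codon 6: CUC (Leu) → UUC (Phe) — missense.
Codon 8: GUA (Val) → UUA (Leu) — missense.
Codon 9: UUG (Leu) → UUC (Phe) — missense.
Synonymous: 2 of 6.

2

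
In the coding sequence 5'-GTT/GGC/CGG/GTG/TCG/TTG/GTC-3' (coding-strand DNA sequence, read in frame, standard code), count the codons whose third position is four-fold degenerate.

6

Codon 1 GTT (Val): third position 4-fold.
Codon 2 GGC (Gly): third position 4-fold.
Codon 3 CGG (Arg): third position 4-fold.
Codon 4 GTG (Val): third position 4-fold.
Codon 5 TCG (Ser): third position 4-fold.
Codon 6 TTG (Leu): third position 2-fold.
Codon 7 GTC (Val): third position 4-fold.
Four-fold degenerate third positions: 6.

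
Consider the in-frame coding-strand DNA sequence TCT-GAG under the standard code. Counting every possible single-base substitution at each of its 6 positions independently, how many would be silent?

4

Codon 1 (TCT, Ser): 3 synonymous substitutions.
Codon 2 (GAG, Glu): 1 synonymous substitution.
Total: 3 + 1 = 4.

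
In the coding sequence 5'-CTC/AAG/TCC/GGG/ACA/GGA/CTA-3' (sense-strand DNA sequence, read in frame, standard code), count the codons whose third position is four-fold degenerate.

Codon 1 CTC (Leu): third position 4-fold.
Codon 2 AAG (Lys): third position 2-fold.
Codon 3 TCC (Ser): third position 4-fold.
Codon 4 GGG (Gly): third position 4-fold.
Codon 5 ACA (Thr): third position 4-fold.
Codon 6 GGA (Gly): third position 4-fold.
Codon 7 CTA (Leu): third position 4-fold.
Four-fold degenerate third positions: 6.

6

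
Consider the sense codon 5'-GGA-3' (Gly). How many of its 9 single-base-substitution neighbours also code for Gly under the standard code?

Position 1: none → 0 synonymous.
Position 2: none → 0 synonymous.
Position 3: GGU, GGC, GGG → 3 synonymous.
Total: 0 + 0 + 3 = 3.

3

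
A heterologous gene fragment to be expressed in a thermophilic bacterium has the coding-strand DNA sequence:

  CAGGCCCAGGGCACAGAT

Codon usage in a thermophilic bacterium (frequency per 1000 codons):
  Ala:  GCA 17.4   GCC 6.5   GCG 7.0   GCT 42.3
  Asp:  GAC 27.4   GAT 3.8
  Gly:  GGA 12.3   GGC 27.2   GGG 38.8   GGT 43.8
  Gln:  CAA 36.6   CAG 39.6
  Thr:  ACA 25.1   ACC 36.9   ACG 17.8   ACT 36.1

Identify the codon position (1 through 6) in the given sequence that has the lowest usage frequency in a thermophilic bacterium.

6

Codon 1 CAG (Gln): 39.6 per 1000.
Codon 2 GCC (Ala): 6.5 per 1000.
Codon 3 CAG (Gln): 39.6 per 1000.
Codon 4 GGC (Gly): 27.2 per 1000.
Codon 5 ACA (Thr): 25.1 per 1000.
Codon 6 GAT (Asp): 3.8 per 1000.
Lowest frequency is 3.8 at codon 6.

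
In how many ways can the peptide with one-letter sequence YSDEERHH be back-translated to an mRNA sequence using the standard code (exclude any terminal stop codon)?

Tyr: 2 codons.
Ser: 6 codons.
Asp: 2 codons.
Glu: 2 codons.
Glu: 2 codons.
Arg: 6 codons.
His: 2 codons.
His: 2 codons.
2 × 6 × 2 × 2 × 2 × 6 × 2 × 2 = 2304.

2304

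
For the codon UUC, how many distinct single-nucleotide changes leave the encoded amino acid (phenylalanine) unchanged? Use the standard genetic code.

1

Position 1: none → 0 synonymous.
Position 2: none → 0 synonymous.
Position 3: UUU → 1 synonymous.
Total: 0 + 0 + 1 = 1.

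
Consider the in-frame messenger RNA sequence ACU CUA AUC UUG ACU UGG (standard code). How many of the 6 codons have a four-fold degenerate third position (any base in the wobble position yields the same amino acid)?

3

Codon 1 ACU (Thr): third position 4-fold.
Codon 2 CUA (Leu): third position 4-fold.
Codon 3 AUC (Ile): third position 3-fold.
Codon 4 UUG (Leu): third position 2-fold.
Codon 5 ACU (Thr): third position 4-fold.
Codon 6 UGG (Trp): third position 1-fold.
Four-fold degenerate third positions: 3.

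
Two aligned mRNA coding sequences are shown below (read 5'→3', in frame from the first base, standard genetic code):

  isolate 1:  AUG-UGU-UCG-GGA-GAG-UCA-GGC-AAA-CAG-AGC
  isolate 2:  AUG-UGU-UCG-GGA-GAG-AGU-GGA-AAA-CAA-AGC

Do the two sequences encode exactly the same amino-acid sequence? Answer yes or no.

yes

Codon 1: AUG Met / AUG Met — identical.
Codon 2: UGU Cys / UGU Cys — identical.
Codon 3: UCG Ser / UCG Ser — identical.
Codon 4: GGA Gly / GGA Gly — identical.
Codon 5: GAG Glu / GAG Glu — identical.
Codon 6: UCA Ser / AGU Ser — synonymous.
Codon 7: GGC Gly / GGA Gly — synonymous.
Codon 8: AAA Lys / AAA Lys — identical.
Codon 9: CAG Gln / CAA Gln — synonymous.
Codon 10: AGC Ser / AGC Ser — identical.
Nonsynonymous differences: 0 → same protein.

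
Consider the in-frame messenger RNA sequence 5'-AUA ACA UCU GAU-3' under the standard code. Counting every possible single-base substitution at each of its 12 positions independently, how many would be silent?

9

Codon 1 (AUA, Ile): 2 synonymous substitutions.
Codon 2 (ACA, Thr): 3 synonymous substitutions.
Codon 3 (UCU, Ser): 3 synonymous substitutions.
Codon 4 (GAU, Asp): 1 synonymous substitution.
Total: 2 + 3 + 3 + 1 = 9.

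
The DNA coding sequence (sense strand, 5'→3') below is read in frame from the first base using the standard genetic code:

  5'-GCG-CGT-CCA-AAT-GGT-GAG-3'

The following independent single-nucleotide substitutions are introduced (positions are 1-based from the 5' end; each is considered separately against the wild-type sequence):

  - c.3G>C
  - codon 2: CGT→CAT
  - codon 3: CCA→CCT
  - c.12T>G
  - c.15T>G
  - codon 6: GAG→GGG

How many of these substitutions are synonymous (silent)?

3

Codon 1: GCG (Ala) → GCC (Ala) — synonymous.
Codon 2: CGT (Arg) → CAT (His) — missense.
Codon 3: CCA (Pro) → CCT (Pro) — synonymous.
Codon 4: AAT (Asn) → AAG (Lys) — missense.
Codon 5: GGT (Gly) → GGG (Gly) — synonymous.
Codon 6: GAG (Glu) → GGG (Gly) — missense.
Synonymous: 3 of 6.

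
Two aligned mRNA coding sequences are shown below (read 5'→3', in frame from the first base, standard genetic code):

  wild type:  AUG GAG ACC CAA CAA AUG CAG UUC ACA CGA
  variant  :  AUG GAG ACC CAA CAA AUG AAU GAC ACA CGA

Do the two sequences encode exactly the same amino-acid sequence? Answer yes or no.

Codon 1: AUG Met / AUG Met — identical.
Codon 2: GAG Glu / GAG Glu — identical.
Codon 3: ACC Thr / ACC Thr — identical.
Codon 4: CAA Gln / CAA Gln — identical.
Codon 5: CAA Gln / CAA Gln — identical.
Codon 6: AUG Met / AUG Met — identical.
Codon 7: CAG Gln / AAU Asn — nonsynonymous.
Codon 8: UUC Phe / GAC Asp — nonsynonymous.
Codon 9: ACA Thr / ACA Thr — identical.
Codon 10: CGA Arg / CGA Arg — identical.
Nonsynonymous differences: 2 → different protein.

no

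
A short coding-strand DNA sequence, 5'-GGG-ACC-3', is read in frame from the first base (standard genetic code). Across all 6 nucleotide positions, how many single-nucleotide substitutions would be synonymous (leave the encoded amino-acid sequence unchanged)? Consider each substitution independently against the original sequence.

6

Codon 1 (GGG, Gly): 3 synonymous substitutions.
Codon 2 (ACC, Thr): 3 synonymous substitutions.
Total: 3 + 3 = 6.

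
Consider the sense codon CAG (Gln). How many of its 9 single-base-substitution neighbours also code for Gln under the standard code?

Position 1: none → 0 synonymous.
Position 2: none → 0 synonymous.
Position 3: CAA → 1 synonymous.
Total: 0 + 0 + 1 = 1.

1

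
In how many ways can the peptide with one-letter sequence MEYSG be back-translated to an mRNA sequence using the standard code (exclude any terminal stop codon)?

Met: 1 codon.
Glu: 2 codons.
Tyr: 2 codons.
Ser: 6 codons.
Gly: 4 codons.
1 × 2 × 2 × 6 × 4 = 96.

96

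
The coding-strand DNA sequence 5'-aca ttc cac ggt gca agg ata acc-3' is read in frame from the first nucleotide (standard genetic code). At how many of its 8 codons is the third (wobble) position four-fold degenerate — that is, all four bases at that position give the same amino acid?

4

Codon 1 ACA (Thr): third position 4-fold.
Codon 2 TTC (Phe): third position 2-fold.
Codon 3 CAC (His): third position 2-fold.
Codon 4 GGT (Gly): third position 4-fold.
Codon 5 GCA (Ala): third position 4-fold.
Codon 6 AGG (Arg): third position 2-fold.
Codon 7 ATA (Ile): third position 3-fold.
Codon 8 ACC (Thr): third position 4-fold.
Four-fold degenerate third positions: 4.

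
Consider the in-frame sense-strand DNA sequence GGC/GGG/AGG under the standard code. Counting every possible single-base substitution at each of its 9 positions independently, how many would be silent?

Codon 1 (GGC, Gly): 3 synonymous substitutions.
Codon 2 (GGG, Gly): 3 synonymous substitutions.
Codon 3 (AGG, Arg): 2 synonymous substitutions.
Total: 3 + 3 + 2 = 8.

8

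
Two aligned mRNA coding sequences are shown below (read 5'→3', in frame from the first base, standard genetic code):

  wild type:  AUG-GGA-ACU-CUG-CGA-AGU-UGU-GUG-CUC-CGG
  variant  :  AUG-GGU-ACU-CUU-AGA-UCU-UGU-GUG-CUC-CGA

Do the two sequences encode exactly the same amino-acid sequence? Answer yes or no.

Codon 1: AUG Met / AUG Met — identical.
Codon 2: GGA Gly / GGU Gly — synonymous.
Codon 3: ACU Thr / ACU Thr — identical.
Codon 4: CUG Leu / CUU Leu — synonymous.
Codon 5: CGA Arg / AGA Arg — synonymous.
Codon 6: AGU Ser / UCU Ser — synonymous.
Codon 7: UGU Cys / UGU Cys — identical.
Codon 8: GUG Val / GUG Val — identical.
Codon 9: CUC Leu / CUC Leu — identical.
Codon 10: CGG Arg / CGA Arg — synonymous.
Nonsynonymous differences: 0 → same protein.

yes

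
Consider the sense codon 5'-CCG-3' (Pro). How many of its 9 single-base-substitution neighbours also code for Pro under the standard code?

Position 1: none → 0 synonymous.
Position 2: none → 0 synonymous.
Position 3: CCT, CCC, CCA → 3 synonymous.
Total: 0 + 0 + 3 = 3.

3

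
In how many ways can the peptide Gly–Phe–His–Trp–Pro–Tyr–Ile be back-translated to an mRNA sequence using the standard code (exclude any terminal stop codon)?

Gly: 4 codons.
Phe: 2 codons.
His: 2 codons.
Trp: 1 codon.
Pro: 4 codons.
Tyr: 2 codons.
Ile: 3 codons.
4 × 2 × 2 × 1 × 4 × 2 × 3 = 384.

384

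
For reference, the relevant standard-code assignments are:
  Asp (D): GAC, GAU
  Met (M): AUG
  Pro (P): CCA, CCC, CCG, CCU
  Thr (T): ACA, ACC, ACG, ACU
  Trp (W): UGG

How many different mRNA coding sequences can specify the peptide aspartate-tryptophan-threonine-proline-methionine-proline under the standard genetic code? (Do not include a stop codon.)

128

Asp: 2 codons.
Trp: 1 codon.
Thr: 4 codons.
Pro: 4 codons.
Met: 1 codon.
Pro: 4 codons.
2 × 1 × 4 × 4 × 1 × 4 = 128.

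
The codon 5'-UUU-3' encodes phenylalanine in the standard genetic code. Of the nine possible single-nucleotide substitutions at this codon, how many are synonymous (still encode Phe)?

Position 1: none → 0 synonymous.
Position 2: none → 0 synonymous.
Position 3: UUC → 1 synonymous.
Total: 0 + 0 + 1 = 1.

1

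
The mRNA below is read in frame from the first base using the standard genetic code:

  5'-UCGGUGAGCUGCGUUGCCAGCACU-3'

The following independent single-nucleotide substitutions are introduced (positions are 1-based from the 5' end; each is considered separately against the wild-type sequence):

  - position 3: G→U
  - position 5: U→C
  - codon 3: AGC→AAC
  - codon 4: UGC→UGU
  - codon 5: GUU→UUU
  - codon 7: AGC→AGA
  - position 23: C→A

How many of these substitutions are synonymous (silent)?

2

Codon 1: UCG (Ser) → UCU (Ser) — synonymous.
Codon 2: GUG (Val) → GCG (Ala) — missense.
Codon 3: AGC (Ser) → AAC (Asn) — missense.
Codon 4: UGC (Cys) → UGU (Cys) — synonymous.
Codon 5: GUU (Val) → UUU (Phe) — missense.
Codon 7: AGC (Ser) → AGA (Arg) — missense.
Codon 8: ACU (Thr) → AAU (Asn) — missense.
Synonymous: 2 of 7.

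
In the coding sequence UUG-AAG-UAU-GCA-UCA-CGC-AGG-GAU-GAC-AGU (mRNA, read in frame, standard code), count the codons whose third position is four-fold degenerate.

Codon 1 UUG (Leu): third position 2-fold.
Codon 2 AAG (Lys): third position 2-fold.
Codon 3 UAU (Tyr): third position 2-fold.
Codon 4 GCA (Ala): third position 4-fold.
Codon 5 UCA (Ser): third position 4-fold.
Codon 6 CGC (Arg): third position 4-fold.
Codon 7 AGG (Arg): third position 2-fold.
Codon 8 GAU (Asp): third position 2-fold.
Codon 9 GAC (Asp): third position 2-fold.
Codon 10 AGU (Ser): third position 2-fold.
Four-fold degenerate third positions: 3.

3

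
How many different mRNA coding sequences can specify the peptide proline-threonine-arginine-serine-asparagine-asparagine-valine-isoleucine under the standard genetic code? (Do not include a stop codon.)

27648

Pro: 4 codons.
Thr: 4 codons.
Arg: 6 codons.
Ser: 6 codons.
Asn: 2 codons.
Asn: 2 codons.
Val: 4 codons.
Ile: 3 codons.
4 × 4 × 6 × 6 × 2 × 2 × 4 × 3 = 27648.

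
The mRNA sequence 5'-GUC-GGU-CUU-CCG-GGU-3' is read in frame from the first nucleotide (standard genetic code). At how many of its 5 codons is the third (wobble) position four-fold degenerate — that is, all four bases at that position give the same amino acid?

5

Codon 1 GUC (Val): third position 4-fold.
Codon 2 GGU (Gly): third position 4-fold.
Codon 3 CUU (Leu): third position 4-fold.
Codon 4 CCG (Pro): third position 4-fold.
Codon 5 GGU (Gly): third position 4-fold.
Four-fold degenerate third positions: 5.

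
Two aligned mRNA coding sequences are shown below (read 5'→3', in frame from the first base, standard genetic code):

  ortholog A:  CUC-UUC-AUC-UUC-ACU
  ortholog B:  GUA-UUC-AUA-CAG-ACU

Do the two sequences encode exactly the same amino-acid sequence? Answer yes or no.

no

Codon 1: CUC Leu / GUA Val — nonsynonymous.
Codon 2: UUC Phe / UUC Phe — identical.
Codon 3: AUC Ile / AUA Ile — synonymous.
Codon 4: UUC Phe / CAG Gln — nonsynonymous.
Codon 5: ACU Thr / ACU Thr — identical.
Nonsynonymous differences: 2 → different protein.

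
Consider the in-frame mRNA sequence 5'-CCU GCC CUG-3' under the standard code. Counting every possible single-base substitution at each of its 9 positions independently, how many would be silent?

10

Codon 1 (CCU, Pro): 3 synonymous substitutions.
Codon 2 (GCC, Ala): 3 synonymous substitutions.
Codon 3 (CUG, Leu): 4 synonymous substitutions.
Total: 3 + 3 + 4 = 10.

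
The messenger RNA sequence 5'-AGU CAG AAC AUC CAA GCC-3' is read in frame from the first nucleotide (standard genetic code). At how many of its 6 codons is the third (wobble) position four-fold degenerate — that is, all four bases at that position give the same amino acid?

1

Codon 1 AGU (Ser): third position 2-fold.
Codon 2 CAG (Gln): third position 2-fold.
Codon 3 AAC (Asn): third position 2-fold.
Codon 4 AUC (Ile): third position 3-fold.
Codon 5 CAA (Gln): third position 2-fold.
Codon 6 GCC (Ala): third position 4-fold.
Four-fold degenerate third positions: 1.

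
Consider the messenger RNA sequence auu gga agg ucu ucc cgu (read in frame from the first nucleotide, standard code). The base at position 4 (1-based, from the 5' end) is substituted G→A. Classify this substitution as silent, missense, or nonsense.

missense

Position 4 falls in codon 2: GGA → Gly.
After the substitution the codon is AGA → Arg.
Gly ≠ Arg, so this is a missense mutation.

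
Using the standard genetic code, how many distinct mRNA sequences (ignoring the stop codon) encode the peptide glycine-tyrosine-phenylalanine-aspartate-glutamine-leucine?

Gly: 4 codons.
Tyr: 2 codons.
Phe: 2 codons.
Asp: 2 codons.
Gln: 2 codons.
Leu: 6 codons.
4 × 2 × 2 × 2 × 2 × 6 = 384.

384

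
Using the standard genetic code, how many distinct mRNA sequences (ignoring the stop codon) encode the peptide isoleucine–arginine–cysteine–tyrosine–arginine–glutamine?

864

Ile: 3 codons.
Arg: 6 codons.
Cys: 2 codons.
Tyr: 2 codons.
Arg: 6 codons.
Gln: 2 codons.
3 × 6 × 2 × 2 × 6 × 2 = 864.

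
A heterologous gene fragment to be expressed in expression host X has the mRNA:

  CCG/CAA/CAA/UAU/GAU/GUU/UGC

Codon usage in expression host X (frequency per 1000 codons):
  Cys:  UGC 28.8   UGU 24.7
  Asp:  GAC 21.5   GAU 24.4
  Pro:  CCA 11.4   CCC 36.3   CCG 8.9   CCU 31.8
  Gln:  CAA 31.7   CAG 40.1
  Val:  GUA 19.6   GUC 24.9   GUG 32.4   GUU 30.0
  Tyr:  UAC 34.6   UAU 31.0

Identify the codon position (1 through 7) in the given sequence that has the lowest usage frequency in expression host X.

Codon 1 CCG (Pro): 8.9 per 1000.
Codon 2 CAA (Gln): 31.7 per 1000.
Codon 3 CAA (Gln): 31.7 per 1000.
Codon 4 UAU (Tyr): 31.0 per 1000.
Codon 5 GAU (Asp): 24.4 per 1000.
Codon 6 GUU (Val): 30.0 per 1000.
Codon 7 UGC (Cys): 28.8 per 1000.
Lowest frequency is 8.9 at codon 1.

1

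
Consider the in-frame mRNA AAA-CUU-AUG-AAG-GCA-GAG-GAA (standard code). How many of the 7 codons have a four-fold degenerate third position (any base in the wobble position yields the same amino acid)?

2

Codon 1 AAA (Lys): third position 2-fold.
Codon 2 CUU (Leu): third position 4-fold.
Codon 3 AUG (Met): third position 1-fold.
Codon 4 AAG (Lys): third position 2-fold.
Codon 5 GCA (Ala): third position 4-fold.
Codon 6 GAG (Glu): third position 2-fold.
Codon 7 GAA (Glu): third position 2-fold.
Four-fold degenerate third positions: 2.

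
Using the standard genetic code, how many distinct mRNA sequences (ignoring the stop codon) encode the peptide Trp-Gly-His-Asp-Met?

Trp: 1 codon.
Gly: 4 codons.
His: 2 codons.
Asp: 2 codons.
Met: 1 codon.
1 × 4 × 2 × 2 × 1 = 16.

16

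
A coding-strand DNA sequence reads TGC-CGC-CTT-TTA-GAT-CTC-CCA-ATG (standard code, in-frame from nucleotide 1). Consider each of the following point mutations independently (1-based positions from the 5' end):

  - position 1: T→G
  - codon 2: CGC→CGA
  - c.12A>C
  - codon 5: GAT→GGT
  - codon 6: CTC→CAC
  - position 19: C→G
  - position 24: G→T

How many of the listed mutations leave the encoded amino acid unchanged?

1

Codon 1: TGC (Cys) → GGC (Gly) — missense.
Codon 2: CGC (Arg) → CGA (Arg) — synonymous.
Codon 4: TTA (Leu) → TTC (Phe) — missense.
Codon 5: GAT (Asp) → GGT (Gly) — missense.
Codon 6: CTC (Leu) → CAC (His) — missense.
Codon 7: CCA (Pro) → GCA (Ala) — missense.
Codon 8: ATG (Met) → ATT (Ile) — missense.
Synonymous: 1 of 7.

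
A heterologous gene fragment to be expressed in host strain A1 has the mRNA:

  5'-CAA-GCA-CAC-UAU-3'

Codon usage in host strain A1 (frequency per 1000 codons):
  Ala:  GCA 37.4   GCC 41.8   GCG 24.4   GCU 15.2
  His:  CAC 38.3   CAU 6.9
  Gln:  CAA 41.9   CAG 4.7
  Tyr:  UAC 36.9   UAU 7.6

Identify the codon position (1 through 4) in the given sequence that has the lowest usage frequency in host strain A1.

Codon 1 CAA (Gln): 41.9 per 1000.
Codon 2 GCA (Ala): 37.4 per 1000.
Codon 3 CAC (His): 38.3 per 1000.
Codon 4 UAU (Tyr): 7.6 per 1000.
Lowest frequency is 7.6 at codon 4.

4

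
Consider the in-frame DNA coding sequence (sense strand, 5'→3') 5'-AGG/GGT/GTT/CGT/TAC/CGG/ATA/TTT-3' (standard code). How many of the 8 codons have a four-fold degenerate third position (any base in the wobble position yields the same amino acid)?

4

Codon 1 AGG (Arg): third position 2-fold.
Codon 2 GGT (Gly): third position 4-fold.
Codon 3 GTT (Val): third position 4-fold.
Codon 4 CGT (Arg): third position 4-fold.
Codon 5 TAC (Tyr): third position 2-fold.
Codon 6 CGG (Arg): third position 4-fold.
Codon 7 ATA (Ile): third position 3-fold.
Codon 8 TTT (Phe): third position 2-fold.
Four-fold degenerate third positions: 4.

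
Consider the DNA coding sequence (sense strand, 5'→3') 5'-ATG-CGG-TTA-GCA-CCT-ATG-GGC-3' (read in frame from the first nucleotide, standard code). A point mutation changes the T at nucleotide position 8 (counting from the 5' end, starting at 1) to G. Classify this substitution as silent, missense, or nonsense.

nonsense

Position 8 falls in codon 3: TTA → Leu.
After the substitution the codon is TGA → Stop.
The new codon is a stop codon, so this is a nonsense mutation.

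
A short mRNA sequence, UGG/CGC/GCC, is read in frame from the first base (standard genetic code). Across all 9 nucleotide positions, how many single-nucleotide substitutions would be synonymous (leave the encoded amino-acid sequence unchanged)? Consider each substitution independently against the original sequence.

6

Codon 1 (UGG, Trp): 0 synonymous substitutions.
Codon 2 (CGC, Arg): 3 synonymous substitutions.
Codon 3 (GCC, Ala): 3 synonymous substitutions.
Total: 0 + 3 + 3 = 6.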